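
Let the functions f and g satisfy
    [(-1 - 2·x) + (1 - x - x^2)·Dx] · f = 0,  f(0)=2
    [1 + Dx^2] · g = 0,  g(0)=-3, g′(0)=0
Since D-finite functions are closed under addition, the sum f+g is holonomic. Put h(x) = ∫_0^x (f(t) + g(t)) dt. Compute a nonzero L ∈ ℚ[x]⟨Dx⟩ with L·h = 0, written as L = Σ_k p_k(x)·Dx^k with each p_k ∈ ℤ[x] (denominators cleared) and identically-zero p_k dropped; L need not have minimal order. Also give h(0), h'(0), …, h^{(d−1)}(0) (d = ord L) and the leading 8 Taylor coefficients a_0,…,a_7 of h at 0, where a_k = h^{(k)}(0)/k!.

L = (19 + 48·x + 31·x^2 + 24·x^3 + 5·x^4 + 2·x^5)·Dx + (-5 + x + 4·x^2 + 7·x^3 + 6·x^4 + 3·x^5 + x^6)·Dx^2 + (19 + 48·x + 31·x^2 + 24·x^3 + 5·x^4 + 2·x^5)·Dx^3 + (-5 + x + 4·x^2 + 7·x^3 + 6·x^4 + 3·x^5 + x^6)·Dx^4  (order 4).
h: a_k = 0, -1, 1, 11/6, 3/2, 79/40, 8/3, 6241/1680, …
ICs: h(0) = 0, h′(0) = -1, h′′(0) = 2, h′′′(0) = 11.

f: a_k = 2, 2, 4, 6, 10, 16, 26, 42, …
g: a_k = -3, 0, 3/2, 0, -1/8, 0, 1/240, 0, …
L₀ := lclm(L_f,L_g); ord L₀ ≤ 1+2.
∫: right-multiply L₀ by Dx.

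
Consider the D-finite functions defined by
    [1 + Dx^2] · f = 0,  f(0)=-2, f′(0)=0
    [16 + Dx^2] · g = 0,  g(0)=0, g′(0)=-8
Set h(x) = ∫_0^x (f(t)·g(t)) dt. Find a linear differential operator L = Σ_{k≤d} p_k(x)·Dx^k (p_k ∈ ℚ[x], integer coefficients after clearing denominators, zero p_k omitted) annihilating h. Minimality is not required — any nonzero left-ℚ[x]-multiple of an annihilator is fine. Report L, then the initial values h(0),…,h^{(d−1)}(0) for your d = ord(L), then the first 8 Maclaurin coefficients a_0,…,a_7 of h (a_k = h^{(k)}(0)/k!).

L = 225·Dx + 34·Dx^3 + Dx^5  (order 5).
h: a_k = 0, 0, 8, 0, -38/3, 0, 421/45, 0, …
ICs: h(0) = 0, h′(0) = 0, h′′(0) = 16, h′′′(0) = 0, h′′′′(0) = -304.

f: a_k = -2, 0, 1, 0, -1/12, 0, 1/360, 0, …
g: a_k = 0, -8, 0, 64/3, 0, -256/15, 0, 2048/315, …
Product ⇒ symmetric product L₀, ord ≤ 4.
h=∫₀ˣh₀: take L = L₀·Dx.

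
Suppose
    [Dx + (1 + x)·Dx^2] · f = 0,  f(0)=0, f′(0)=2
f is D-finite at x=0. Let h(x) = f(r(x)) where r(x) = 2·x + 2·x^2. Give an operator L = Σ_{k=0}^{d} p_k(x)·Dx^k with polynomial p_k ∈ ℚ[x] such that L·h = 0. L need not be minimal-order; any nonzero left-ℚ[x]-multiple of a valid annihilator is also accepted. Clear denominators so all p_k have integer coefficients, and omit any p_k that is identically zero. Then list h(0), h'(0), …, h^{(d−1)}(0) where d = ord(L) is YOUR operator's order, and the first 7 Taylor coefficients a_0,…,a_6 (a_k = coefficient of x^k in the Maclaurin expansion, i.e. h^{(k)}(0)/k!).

f: a_k = 0, 2, -1, 2/3, -1/2, 2/5, -1/3, …
L₀ from L_f via x↦r, Dx↦r'^{-1}Dx.
L = (4·x + 4·x^2)·Dx + (1 + 4·x + 6·x^2 + 4·x^3)·Dx^2  (order 2).
h: a_k = 0, 4, 0, -8/3, 4, -16/5, 0, …
ICs: h(0) = 0, h′(0) = 4.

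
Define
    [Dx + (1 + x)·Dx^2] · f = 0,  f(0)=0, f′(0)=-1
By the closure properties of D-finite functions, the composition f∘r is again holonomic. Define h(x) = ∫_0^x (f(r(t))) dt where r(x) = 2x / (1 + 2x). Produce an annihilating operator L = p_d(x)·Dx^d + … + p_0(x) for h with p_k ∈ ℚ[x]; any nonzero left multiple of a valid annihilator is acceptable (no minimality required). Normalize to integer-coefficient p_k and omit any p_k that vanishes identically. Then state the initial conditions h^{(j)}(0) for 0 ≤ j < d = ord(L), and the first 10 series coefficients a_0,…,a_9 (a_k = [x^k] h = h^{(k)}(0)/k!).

L = (6 + 16·x)·Dx^2 + (1 + 6·x + 8·x^2)·Dx^3  (order 3).
h: a_k = 0, 0, -1, 2, -14/3, 12, -496/15, 96, -2032/7, 2720/3, …
ICs: h(0) = 0, h′(0) = 0, h′′(0) = -2.

f: a_k = 0, -1, 1/2, -1/3, 1/4, -1/5, 1/6, -1/7, 1/8, -1/9, …
h₀=f(r): pull back L_f along r ⇒ L₀.
h=∫h₀ ⇒ L = L₀·Dx.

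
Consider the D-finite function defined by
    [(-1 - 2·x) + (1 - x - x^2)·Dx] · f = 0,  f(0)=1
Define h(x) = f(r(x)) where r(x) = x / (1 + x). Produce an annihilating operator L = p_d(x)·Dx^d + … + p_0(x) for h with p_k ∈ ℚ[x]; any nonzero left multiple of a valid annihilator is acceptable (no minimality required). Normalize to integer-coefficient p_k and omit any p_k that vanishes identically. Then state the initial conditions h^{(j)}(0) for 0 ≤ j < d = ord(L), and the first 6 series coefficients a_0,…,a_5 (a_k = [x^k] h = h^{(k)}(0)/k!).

L = (1 + 3·x) + (-1 - 2·x + x^3)·Dx  (order 1).
h: a_k = 1, 1, 1, 0, 1, -1, …
ICs: h(0) = 1.

f: a_k = 1, 1, 2, 3, 5, 8, …
Substitute x→r, Dx→(1/r')Dx; clear ⇒ L₀.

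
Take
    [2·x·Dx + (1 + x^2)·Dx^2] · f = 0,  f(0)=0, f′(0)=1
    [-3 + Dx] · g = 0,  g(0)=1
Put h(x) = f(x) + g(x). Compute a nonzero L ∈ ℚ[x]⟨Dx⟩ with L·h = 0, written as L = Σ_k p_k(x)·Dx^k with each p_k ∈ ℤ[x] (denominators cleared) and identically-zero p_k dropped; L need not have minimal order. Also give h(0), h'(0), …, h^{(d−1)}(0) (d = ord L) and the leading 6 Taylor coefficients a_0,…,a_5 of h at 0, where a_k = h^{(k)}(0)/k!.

L = (6 - 18·x - 18·x^2 - 18·x^3)·Dx + (-11 - 12·x^2 - 9·x^4)·Dx^2 + (3 + 2·x + 6·x^2 + 2·x^3 + 3·x^4)·Dx^3  (order 3).
h: a_k = 1, 4, 9/2, 25/6, 27/8, 89/40, …
ICs: h(0) = 1, h′(0) = 4, h′′(0) = 9.

f: a_k = 0, 1, 0, -1/3, 0, 1/5, …
g: a_k = 1, 3, 9/2, 9/2, 27/8, 81/40, …
h₀=f+g: left-lcm gives L₀, ord ≤ 3.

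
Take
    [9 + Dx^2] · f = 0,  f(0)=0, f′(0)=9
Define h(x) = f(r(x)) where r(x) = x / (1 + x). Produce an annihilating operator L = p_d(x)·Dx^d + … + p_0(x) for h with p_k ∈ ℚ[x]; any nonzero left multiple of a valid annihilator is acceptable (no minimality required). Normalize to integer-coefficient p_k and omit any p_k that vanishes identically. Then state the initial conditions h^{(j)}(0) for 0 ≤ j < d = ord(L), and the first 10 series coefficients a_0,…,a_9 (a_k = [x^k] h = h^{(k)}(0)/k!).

L = 9 + (2 + 6·x + 6·x^2 + 2·x^3)·Dx + (1 + 4·x + 6·x^2 + 4·x^3 + x^4)·Dx^2  (order 2).
h: a_k = 0, 9, -9, -9/2, 63/2, -2637/40, 765/8, -58059/560, 5679/80, 89433/4480, …
ICs: h(0) = 0, h′(0) = 9.

f: a_k = 0, 9, 0, -27/2, 0, 243/40, 0, -729/560, 0, 729/4480, …
h₀=f(r): pull back L_f along r ⇒ L₀.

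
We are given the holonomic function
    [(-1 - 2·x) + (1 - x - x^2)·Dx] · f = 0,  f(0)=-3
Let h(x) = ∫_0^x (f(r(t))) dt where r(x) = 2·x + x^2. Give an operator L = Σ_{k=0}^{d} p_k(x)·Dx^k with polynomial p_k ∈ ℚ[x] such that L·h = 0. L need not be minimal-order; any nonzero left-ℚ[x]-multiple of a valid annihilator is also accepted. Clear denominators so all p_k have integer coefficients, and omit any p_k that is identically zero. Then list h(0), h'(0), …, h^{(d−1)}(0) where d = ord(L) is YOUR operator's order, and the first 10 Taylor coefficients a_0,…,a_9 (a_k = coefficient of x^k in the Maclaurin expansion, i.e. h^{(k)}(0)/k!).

f: a_k = -3, -3, -6, -9, -15, -24, -39, -63, -102, -165, …
Change of var in L_f (x↦r) gives L₀.
h=∫h₀ ⇒ L = L₀·Dx.
L = (2 + 10·x + 12·x^2 + 4·x^3)·Dx + (-1 + 2·x + 5·x^2 + 4·x^3 + x^4)·Dx^2  (order 2).
h: a_k = 0, -3, -3, -9, -24, -354/5, -217, -4785/7, -2199, -21557/3, …
ICs: h(0) = 0, h′(0) = -3.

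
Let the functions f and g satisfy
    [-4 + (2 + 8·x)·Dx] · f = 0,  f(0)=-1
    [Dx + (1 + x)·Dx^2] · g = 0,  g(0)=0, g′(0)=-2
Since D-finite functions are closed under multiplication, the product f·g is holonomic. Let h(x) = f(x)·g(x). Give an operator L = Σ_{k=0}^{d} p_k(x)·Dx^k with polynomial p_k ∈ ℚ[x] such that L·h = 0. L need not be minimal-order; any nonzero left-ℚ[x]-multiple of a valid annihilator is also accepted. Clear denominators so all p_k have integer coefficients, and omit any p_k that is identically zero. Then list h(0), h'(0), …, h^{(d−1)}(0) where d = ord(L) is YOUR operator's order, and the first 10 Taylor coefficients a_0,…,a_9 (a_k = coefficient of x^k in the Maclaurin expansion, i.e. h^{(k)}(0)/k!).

f: a_k = -1, -2, 2, -4, 10, -28, 84, -264, 858, -2860, …
g: a_k = 0, -2, 1, -2/3, 1/2, -2/5, 1/3, -2/7, 1/4, -2/9, …
L₀ := L_f ⊗_s L_g (sym. prod.), ord ≤ 2.
L = (10 + 4·x) + (-3 - 12·x)·Dx + (1 + 9·x + 24·x^2 + 16·x^3)·Dx^2  (order 2).
h: a_k = 0, 2, 3, -16/3, 65/6, -389/15, 1052/15, -21614/105, 268067/420, -259079/126, …
ICs: h(0) = 0, h′(0) = 2.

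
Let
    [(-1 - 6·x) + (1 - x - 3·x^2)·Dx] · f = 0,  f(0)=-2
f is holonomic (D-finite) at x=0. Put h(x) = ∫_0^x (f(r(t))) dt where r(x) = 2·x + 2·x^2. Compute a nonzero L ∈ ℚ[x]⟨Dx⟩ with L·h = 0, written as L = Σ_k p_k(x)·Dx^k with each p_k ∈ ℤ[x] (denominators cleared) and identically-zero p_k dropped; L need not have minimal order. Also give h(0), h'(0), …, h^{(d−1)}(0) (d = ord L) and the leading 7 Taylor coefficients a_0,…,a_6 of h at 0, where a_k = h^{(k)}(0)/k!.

L = (2 + 28·x + 72·x^2 + 48·x^3)·Dx + (-1 + 2·x + 14·x^2 + 24·x^3 + 12·x^4)·Dx^2  (order 2).
h: a_k = 0, -2, -2, -12, -44, -976/5, -888, …
ICs: h(0) = 0, h′(0) = -2.

f: a_k = -2, -2, -8, -14, -38, -80, -194, …
Substitute x→r, Dx→(1/r')Dx; clear ⇒ L₀.
h=∫₀ˣh₀: take L = L₀·Dx.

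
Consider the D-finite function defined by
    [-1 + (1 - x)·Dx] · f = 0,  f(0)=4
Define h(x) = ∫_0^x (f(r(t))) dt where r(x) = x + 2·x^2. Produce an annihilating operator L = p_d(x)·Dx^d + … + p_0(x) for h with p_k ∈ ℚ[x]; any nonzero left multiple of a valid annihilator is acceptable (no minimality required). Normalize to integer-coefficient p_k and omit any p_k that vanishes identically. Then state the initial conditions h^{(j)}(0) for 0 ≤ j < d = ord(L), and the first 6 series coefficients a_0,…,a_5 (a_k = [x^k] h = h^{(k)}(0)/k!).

f: a_k = 4, 4, 4, 4, 4, 4, …
Change of var in L_f (x↦r) gives L₀.
h=∫₀ˣh₀: take L = L₀·Dx.
L = (1 + 4·x)·Dx + (-1 + x + 2·x^2)·Dx^2  (order 2).
h: a_k = 0, 4, 2, 4, 5, 44/5, …
ICs: h(0) = 0, h′(0) = 4.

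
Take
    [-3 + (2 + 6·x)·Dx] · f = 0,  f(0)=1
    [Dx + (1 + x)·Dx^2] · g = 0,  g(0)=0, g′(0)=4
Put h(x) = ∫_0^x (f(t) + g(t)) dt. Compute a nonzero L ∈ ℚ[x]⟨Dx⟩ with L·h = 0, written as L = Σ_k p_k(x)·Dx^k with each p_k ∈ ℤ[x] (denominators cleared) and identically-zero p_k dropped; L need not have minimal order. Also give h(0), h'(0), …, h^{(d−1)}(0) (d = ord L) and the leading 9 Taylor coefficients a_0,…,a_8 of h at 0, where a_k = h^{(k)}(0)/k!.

f: a_k = 1, 3/2, -9/8, 27/16, -405/128, 1701/256, -15309/1024, 72171/2048, -2814669/32768, …
g: a_k = 0, 4, -2, 4/3, -1, 4/5, -2/3, 4/7, -1/2, …
f+g: L₀ = lclm(L_f,L_g), ord ≤ 1+2.
Integrate: L := L₀·Dx.
L = (-15 + 9·x)·Dx^2 + (-19 - 6·x + 45·x^2)·Dx^3 + (-2 - 2·x + 18·x^2 + 18·x^3)·Dx^4  (order 4).
h: a_k = 0, 1, 11/4, -25/24, 145/192, -533/640, 9529/7680, -47975/21504, 513389/114688, …
ICs: h(0) = 0, h′(0) = 1, h′′(0) = 11/2, h′′′(0) = -25/4.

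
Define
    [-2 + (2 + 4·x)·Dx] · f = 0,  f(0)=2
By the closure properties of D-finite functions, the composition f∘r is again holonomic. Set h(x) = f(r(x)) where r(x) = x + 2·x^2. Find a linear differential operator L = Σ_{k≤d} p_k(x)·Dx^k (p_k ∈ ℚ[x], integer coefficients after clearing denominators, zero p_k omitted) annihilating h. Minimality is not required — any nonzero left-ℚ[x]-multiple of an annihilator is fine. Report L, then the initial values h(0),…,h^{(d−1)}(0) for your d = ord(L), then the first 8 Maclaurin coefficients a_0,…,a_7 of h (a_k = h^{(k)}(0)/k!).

L = (-1 - 4·x) + (1 + 2·x + 4·x^2)·Dx  (order 1).
h: a_k = 2, 2, 3, -3, 3/4, 15/4, -57/8, 21/8, …
ICs: h(0) = 2.

f: a_k = 2, 2, -1, 1, -5/4, 7/4, -21/8, 33/8, …
Change of var in L_f (x↦r) gives L₀.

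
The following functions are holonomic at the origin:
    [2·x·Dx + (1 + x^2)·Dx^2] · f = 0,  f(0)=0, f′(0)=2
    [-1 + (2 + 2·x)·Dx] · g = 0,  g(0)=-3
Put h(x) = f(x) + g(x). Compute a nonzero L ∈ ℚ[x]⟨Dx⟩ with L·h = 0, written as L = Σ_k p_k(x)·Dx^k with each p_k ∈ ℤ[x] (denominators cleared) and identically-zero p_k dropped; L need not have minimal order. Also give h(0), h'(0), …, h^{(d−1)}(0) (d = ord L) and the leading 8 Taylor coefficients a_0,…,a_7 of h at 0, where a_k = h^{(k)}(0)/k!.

L = (-4 - 10·x + 12·x^2 + 6·x^3)·Dx + (-11 - 16·x + 10·x^2 + 48·x^3 + 21·x^4)·Dx^2 + (-2 + 6·x + 12·x^2 + 12·x^3 + 14·x^4 + 6·x^5)·Dx^3  (order 3).
h: a_k = -3, 1/2, 3/8, -41/48, 15/128, 407/1280, 63/1024, -4789/14336, …
ICs: h(0) = -3, h′(0) = 1/2, h′′(0) = 3/4.

f: a_k = 0, 2, 0, -2/3, 0, 2/5, 0, -2/7, …
g: a_k = -3, -3/2, 3/8, -3/16, 15/128, -21/256, 63/1024, -99/2048, …
h₀=f+g: left-lcm gives L₀, ord ≤ 3.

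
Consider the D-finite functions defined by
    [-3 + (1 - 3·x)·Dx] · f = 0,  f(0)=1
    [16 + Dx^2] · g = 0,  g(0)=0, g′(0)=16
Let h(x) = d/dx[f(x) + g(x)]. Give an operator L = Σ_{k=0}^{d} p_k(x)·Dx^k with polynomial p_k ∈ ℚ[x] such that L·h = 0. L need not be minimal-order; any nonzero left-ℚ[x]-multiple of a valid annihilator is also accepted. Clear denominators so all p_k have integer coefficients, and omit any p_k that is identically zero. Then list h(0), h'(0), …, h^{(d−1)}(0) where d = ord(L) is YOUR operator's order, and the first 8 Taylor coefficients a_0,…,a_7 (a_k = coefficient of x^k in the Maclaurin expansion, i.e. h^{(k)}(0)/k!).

L = (5952 - 4608·x + 6912·x^2) + (-560 + 2448·x - 3456·x^2 + 3456·x^3)·Dx + (372 - 288·x + 432·x^2)·Dx^2 + (-35 + 153·x - 216·x^2 + 216·x^3)·Dx^3  (order 3).
h: a_k = 19, 18, -47, 324, 4157/3, 4374, 684809/45, 52488, …
ICs: h(0) = 19, h′(0) = 18, h′′(0) = -94.

f: a_k = 1, 3, 9, 27, 81, 243, 729, 2187, …
g: a_k = 0, 16, 0, -128/3, 0, 512/15, 0, -4096/315, …
Weyl lclm of L_f,L_g ⇒ L₀ (ord ≤ 3).
h=h₀': d/dx-closure on L₀ ⇒ L.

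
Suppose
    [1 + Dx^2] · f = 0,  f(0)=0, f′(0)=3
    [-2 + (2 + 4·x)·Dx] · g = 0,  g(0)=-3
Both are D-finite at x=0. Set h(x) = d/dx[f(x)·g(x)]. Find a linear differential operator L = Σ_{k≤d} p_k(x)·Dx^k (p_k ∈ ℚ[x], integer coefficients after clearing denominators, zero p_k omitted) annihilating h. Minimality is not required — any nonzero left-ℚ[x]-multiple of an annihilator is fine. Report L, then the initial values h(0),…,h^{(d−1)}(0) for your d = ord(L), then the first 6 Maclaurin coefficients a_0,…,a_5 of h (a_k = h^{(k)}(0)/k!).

L = (2 + 12·x + 16·x^2 + 8·x^3 + 4·x^4) + (1 - 6·x^2 - 4·x^3)·Dx + (1 + 5·x + 9·x^2 + 8·x^3 + 4·x^4)·Dx^2  (order 2).
h: a_k = -9, -18, 18, -12, 24, -216/5, …
ICs: h(0) = -9, h′(0) = -18.

f: a_k = 0, 3, 0, -1/2, 0, 1/40, …
g: a_k = -3, -3, 3/2, -3/2, 15/8, -21/8, …
h₀=f·g: eliminate ⇒ L₀, order ≤ 2·1.
h=h₀': d/dx-closure on L₀ ⇒ L.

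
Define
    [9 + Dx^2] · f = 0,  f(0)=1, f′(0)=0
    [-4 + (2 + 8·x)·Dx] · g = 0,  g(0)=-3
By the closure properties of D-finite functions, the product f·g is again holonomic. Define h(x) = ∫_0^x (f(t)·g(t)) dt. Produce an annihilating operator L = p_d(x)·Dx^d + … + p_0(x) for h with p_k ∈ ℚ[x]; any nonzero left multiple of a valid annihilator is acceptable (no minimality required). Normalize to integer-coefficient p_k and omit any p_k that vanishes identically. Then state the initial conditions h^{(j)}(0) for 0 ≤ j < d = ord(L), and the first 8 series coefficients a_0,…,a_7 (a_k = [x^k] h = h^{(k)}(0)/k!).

f: a_k = 1, 0, -9/2, 0, 27/8, 0, -81/80, 0, …
g: a_k = -3, -6, 6, -12, 30, -84, 252, -792, …
L₀ := L_f ⊗_s L_g (sym. prod.), ord ≤ 2.
h=∫₀ˣh₀: take L = L₀·Dx.
L = (21 + 72·x + 144·x^2)·Dx + (-4 - 16·x)·Dx^2 + (1 + 8·x + 16·x^2)·Dx^3  (order 3).
h: a_k = 0, -3, -3, 13/2, 15/4, -57/40, -67/8, 11223/560, …
ICs: h(0) = 0, h′(0) = -3, h′′(0) = -6.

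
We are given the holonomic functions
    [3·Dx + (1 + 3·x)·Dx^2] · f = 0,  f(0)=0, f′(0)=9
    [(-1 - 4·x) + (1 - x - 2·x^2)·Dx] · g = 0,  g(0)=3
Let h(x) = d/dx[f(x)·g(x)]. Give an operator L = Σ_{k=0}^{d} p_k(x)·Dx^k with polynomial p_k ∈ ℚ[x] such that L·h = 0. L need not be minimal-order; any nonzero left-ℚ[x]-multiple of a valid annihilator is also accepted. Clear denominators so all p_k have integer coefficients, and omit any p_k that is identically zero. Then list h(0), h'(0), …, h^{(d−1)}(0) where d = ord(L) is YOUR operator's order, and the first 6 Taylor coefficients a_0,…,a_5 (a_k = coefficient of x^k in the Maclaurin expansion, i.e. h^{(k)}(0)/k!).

f: a_k = 0, 9, -27/2, 27, -243/4, 729/5, …
g: a_k = 3, 3, 9, 15, 33, 63, …
h₀=f·g: eliminate ⇒ L₀, order ≤ 2·1.
Differentiate: ansatz ord ≤ ord L₀ ⇒ L.
L = (192 + 756·x + 1296·x^2) + (3 + 165·x + 864·x^2 + 1008·x^3)·Dx + (-7 - 38·x - 13·x^2 + 162·x^3 + 144·x^4)·Dx^2  (order 2).
h: a_k = 27, -27, 729/2, -351, 11853/4, -40581/10, …
ICs: h(0) = 27, h′(0) = -27.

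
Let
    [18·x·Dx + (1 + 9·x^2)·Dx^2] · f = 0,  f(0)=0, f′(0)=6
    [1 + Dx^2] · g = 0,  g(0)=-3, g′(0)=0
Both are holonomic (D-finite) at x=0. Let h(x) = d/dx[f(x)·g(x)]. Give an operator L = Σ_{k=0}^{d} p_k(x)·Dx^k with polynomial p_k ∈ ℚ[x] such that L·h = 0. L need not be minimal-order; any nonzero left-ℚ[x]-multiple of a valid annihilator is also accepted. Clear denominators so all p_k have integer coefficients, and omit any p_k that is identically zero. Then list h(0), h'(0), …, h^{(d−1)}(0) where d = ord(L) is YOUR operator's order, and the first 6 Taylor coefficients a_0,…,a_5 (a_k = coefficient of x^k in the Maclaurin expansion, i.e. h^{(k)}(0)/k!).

f: a_k = 0, 6, 0, -18, 0, 486/5, …
g: a_k = -3, 0, 3/2, 0, -1/8, 0, …
h₀=f·g: eliminate ⇒ L₀, order ≤ 2·2.
h=h₀': d/dx-closure on L₀ ⇒ L.
L = (38998 + 738774·x^2 + 15162957·x^4 + 3032640·x^6 - 78732·x^8 - 1771470·x^10 + 531441·x^12) + (20772·x + 1033884·x^3 + 7902360·x^5 + 2624400·x^7 + 1180980·x^9 + 2125764·x^11)·Dx + (39368 + 755028·x^2 + 15369750·x^4 + 3887028·x^6 + 314928·x^8 - 1417176·x^10 + 1062882·x^12)·Dx^2 + (20772·x + 1033884·x^3 + 7902360·x^5 + 2624400·x^7 + 1180980·x^9 + 2125764·x^11)·Dx^3 + (370 + 16254·x^2 + 206793·x^4 + 854388·x^6 + 393660·x^8 + 354294·x^10 + 531441·x^12)·Dx^4  (order 4).
h: a_k = -18, 0, 189, 0, -6387/4, 0, …
ICs: h(0) = -18, h′(0) = 0, h′′(0) = 378, h′′′(0) = 0.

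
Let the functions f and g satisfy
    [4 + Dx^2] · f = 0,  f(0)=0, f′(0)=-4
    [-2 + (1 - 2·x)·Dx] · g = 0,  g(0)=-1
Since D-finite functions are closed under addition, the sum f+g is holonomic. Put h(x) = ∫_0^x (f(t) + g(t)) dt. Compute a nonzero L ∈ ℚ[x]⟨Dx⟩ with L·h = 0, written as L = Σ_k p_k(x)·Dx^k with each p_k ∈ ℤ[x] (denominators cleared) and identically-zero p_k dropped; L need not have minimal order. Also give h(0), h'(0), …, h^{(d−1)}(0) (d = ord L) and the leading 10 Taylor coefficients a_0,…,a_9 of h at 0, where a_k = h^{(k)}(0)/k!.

L = (-56 + 32·x - 32·x^2)·Dx + (12 - 40·x + 48·x^2 - 32·x^3)·Dx^2 + (-14 + 8·x - 8·x^2)·Dx^3 + (3 - 10·x + 12·x^2 - 8·x^3)·Dx^4  (order 4).
h: a_k = 0, -1, -3, -4/3, -4/3, -16/5, -244/45, -64/7, -5038/315, -256/9, …
ICs: h(0) = 0, h′(0) = -1, h′′(0) = -6, h′′′(0) = -8.

f: a_k = 0, -4, 0, 8/3, 0, -8/15, 0, 16/315, 0, -8/2835, …
g: a_k = -1, -2, -4, -8, -16, -32, -64, -128, -256, -512, …
h₀=f+g: left-lcm gives L₀, ord ≤ 3.
h=∫₀ˣh₀: take L = L₀·Dx.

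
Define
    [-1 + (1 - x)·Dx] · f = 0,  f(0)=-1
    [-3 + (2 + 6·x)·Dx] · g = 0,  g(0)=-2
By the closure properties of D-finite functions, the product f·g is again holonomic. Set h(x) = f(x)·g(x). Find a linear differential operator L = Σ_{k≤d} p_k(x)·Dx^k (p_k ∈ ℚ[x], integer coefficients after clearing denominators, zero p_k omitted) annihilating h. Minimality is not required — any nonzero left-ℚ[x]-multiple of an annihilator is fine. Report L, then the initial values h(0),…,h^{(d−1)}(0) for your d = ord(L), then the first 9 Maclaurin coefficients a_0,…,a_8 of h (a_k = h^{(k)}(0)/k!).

L = (5 + 3·x) + (-2 - 4·x + 6·x^2)·Dx  (order 1).
h: a_k = 2, 5, 11/4, 49/8, -13/64, 1675/128, -8609/512, 54953/1024, -1935421/16384, …
ICs: h(0) = 2.

f: a_k = -1, -1, -1, -1, -1, -1, -1, -1, -1, …
g: a_k = -2, -3, 9/4, -27/8, 405/64, -1701/128, 15309/512, -72171/1024, 2814669/16384, …
f·g: L₀ = L_f ⊗_s L_g, ord ≤ 1·1.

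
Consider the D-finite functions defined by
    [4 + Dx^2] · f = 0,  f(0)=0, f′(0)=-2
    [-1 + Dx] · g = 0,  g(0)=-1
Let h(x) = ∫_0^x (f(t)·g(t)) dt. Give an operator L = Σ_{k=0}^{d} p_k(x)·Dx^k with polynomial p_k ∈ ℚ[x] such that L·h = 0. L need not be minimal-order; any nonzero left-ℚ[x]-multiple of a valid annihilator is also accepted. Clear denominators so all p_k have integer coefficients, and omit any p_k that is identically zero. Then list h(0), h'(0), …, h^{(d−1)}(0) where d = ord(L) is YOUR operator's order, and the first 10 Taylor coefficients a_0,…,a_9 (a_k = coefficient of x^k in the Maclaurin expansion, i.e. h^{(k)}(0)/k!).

f: a_k = 0, -2, 0, 4/3, 0, -4/15, 0, 8/315, 0, -4/2835, …
g: a_k = -1, -1, -1/2, -1/6, -1/24, -1/120, -1/720, -1/5040, -1/40320, -1/362880, …
L₀ := L_f ⊗_s L_g (sym. prod.), ord ≤ 2.
h=∫₀ˣh₀: take L = L₀·Dx.
L = 5·Dx - 2·Dx^2 + Dx^3  (order 3).
h: a_k = 0, 0, 1, 2/3, -1/12, -1/5, -19/360, 11/1260, 139/20160, 1/1080, …
ICs: h(0) = 0, h′(0) = 0, h′′(0) = 2.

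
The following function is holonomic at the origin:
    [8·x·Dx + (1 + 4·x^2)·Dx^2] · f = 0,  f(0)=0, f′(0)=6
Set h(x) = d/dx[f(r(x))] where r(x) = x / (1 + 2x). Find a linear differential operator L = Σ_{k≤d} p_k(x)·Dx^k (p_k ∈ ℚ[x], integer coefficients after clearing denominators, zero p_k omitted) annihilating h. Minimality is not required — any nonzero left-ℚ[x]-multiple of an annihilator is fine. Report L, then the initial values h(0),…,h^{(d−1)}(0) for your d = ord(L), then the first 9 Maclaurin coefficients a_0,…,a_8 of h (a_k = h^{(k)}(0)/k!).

L = (4 + 16·x) + (1 + 4·x + 8·x^2)·Dx  (order 1).
h: a_k = 6, -24, 48, 0, -384, 1536, -3072, 0, 24576, …
ICs: h(0) = 6.

f: a_k = 0, 6, 0, -8, 0, 96/5, 0, -384/7, 0, …
h₀=f(r): pull back L_f along r ⇒ L₀.
Derive L from L₀ (diff closure).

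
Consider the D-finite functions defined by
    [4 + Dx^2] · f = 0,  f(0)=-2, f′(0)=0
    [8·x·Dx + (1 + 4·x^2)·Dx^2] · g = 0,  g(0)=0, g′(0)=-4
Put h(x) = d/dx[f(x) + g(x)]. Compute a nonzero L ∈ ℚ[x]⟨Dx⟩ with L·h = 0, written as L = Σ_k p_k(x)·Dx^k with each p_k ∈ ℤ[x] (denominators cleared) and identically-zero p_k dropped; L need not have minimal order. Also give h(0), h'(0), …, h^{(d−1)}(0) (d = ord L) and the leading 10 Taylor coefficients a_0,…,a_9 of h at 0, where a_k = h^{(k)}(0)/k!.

f: a_k = -2, 0, 4, 0, -4/3, 0, 8/45, 0, -4/315, 0, …
g: a_k = 0, -4, 0, 16/3, 0, -64/5, 0, 256/7, 0, -1024/9, …
Weyl lclm of L_f,L_g ⇒ L₀ (ord ≤ 4).
Differentiate: ansatz ord ≤ ord L₀ ⇒ L.
L = (-352·x + 1792·x^3 + 512·x^5) + (-4 + 112·x^2 + 576·x^4 + 256·x^6)·Dx + (-88·x + 448·x^3 + 128·x^5)·Dx^2 + (-1 + 28·x^2 + 144·x^4 + 64·x^6)·Dx^3  (order 3).
h: a_k = -4, 8, 16, -16/3, -64, 16/15, 256, -32/315, -1024, 16/2835, …
ICs: h(0) = -4, h′(0) = 8, h′′(0) = 32.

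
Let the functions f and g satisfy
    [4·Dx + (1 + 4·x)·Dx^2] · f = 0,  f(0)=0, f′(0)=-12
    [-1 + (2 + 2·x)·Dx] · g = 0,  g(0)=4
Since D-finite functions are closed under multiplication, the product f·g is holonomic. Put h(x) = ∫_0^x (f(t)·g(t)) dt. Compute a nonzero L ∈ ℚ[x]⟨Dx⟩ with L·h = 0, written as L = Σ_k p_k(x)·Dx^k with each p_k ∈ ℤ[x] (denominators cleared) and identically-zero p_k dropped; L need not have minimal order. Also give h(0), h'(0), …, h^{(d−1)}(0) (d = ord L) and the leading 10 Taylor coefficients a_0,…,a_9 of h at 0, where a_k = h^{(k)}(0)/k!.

f: a_k = 0, -12, 24, -64, 192, -3072/5, 2048, -49152/7, 24576, -262144/3, …
g: a_k = 4, 2, -1/2, 1/4, -5/32, 7/64, -21/256, 33/512, -429/8192, 715/16384, …
L₀ := L_f ⊗_s L_g (sym. prod.), ord ≤ 2.
h=∫h₀ ⇒ L = L₀·Dx.
L = (-5 + 4·x)·Dx + (12 + 12·x)·Dx^2 + (4 + 24·x + 36·x^2 + 16·x^3)·Dx^3  (order 3).
h: a_k = 0, 0, -24, 24, -101/2, 125, -81349/240, 547691/560, -52913387/17920, 372033667/40320, …
ICs: h(0) = 0, h′(0) = 0, h′′(0) = -48.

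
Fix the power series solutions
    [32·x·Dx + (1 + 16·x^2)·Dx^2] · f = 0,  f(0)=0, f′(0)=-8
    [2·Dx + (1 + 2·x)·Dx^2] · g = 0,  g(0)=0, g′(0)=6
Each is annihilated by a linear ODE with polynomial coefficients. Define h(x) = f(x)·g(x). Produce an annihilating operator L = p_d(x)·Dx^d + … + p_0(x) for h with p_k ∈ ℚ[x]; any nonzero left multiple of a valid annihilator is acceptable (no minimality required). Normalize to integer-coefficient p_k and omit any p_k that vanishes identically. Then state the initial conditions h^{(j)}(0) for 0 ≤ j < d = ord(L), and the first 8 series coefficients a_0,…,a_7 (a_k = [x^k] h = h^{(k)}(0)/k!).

f: a_k = 0, -8, 0, 128/3, 0, -2048/5, 0, 32768/7, …
g: a_k = 0, 6, -6, 8, -12, 96/5, -32, 384/7, …
Product ⇒ symmetric product L₀, ord ≤ 4.
L = (2304 + 8960·x + 114688·x^2 + 552960·x^3 + 983040·x^4 + 851968·x^5 + 1048576·x^7)·Dx + (1032 + 14720·x + 111872·x^2 + 616448·x^3 + 1884160·x^4 + 3047424·x^5 + 2293760·x^6 + 1572864·x^7 + 3670016·x^8)·Dx^2 + (72 + 2512·x + 19968·x^2 + 99072·x^3 + 393216·x^4 + 1019904·x^5 + 1572864·x^6 + 1376256·x^7 + 1572864·x^8 + 2097152·x^9)·Dx^3 + (17 + 132·x + 964·x^2 + 4864·x^3 + 18432·x^4 + 55296·x^5 + 129024·x^6 + 196608·x^7 + 196608·x^8 + 262144·x^9 + 262144·x^10)·Dx^4  (order 4).
h: a_k = 0, 0, -48, 48, 192, -160, -34048/15, 11008/5, …
ICs: h(0) = 0, h′(0) = 0, h′′(0) = -96, h′′′(0) = 288.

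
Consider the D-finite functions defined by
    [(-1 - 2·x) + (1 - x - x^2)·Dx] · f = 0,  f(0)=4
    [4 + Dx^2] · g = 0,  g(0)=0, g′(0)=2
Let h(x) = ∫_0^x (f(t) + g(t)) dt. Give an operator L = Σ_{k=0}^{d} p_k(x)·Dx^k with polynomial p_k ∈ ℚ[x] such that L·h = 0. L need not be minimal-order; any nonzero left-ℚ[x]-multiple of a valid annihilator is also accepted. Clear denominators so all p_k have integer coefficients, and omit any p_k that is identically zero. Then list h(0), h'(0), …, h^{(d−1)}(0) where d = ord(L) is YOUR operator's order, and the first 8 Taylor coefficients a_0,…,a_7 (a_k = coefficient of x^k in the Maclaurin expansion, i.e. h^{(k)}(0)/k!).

f: a_k = 4, 4, 8, 12, 20, 32, 52, 84, …
g: a_k = 0, 2, 0, -4/3, 0, 4/15, 0, -8/315, …
f+g: L₀ = lclm(L_f,L_g), ord ≤ 1+2.
∫: right-multiply L₀ by Dx.
L = (44 + 96·x + 32·x^2 + 48·x^3 + 40·x^4 + 16·x^5)·Dx + (-16 + 20·x + 8·x^2 - 16·x^3 + 12·x^4 + 24·x^5 + 8·x^6)·Dx^2 + (11 + 24·x + 8·x^2 + 12·x^3 + 10·x^4 + 4·x^5)·Dx^3 + (-4 + 5·x + 2·x^2 - 4·x^3 + 3·x^4 + 6·x^5 + 2·x^6)·Dx^4  (order 4).
h: a_k = 0, 4, 3, 8/3, 8/3, 4, 242/45, 52/7, …
ICs: h(0) = 0, h′(0) = 4, h′′(0) = 6, h′′′(0) = 16.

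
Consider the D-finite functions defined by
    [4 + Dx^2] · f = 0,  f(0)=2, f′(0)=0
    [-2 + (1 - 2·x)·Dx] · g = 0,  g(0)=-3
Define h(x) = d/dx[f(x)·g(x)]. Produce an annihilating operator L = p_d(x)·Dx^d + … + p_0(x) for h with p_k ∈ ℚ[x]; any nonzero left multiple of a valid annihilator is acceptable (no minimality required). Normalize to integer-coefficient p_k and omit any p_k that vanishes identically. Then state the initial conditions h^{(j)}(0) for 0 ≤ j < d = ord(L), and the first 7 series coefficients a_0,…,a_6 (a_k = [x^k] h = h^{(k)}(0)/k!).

f: a_k = 2, 0, -4, 0, 4/3, 0, -8/45, …
g: a_k = -3, -6, -12, -24, -48, -96, -192, …
h₀=f·g: eliminate ⇒ L₀, order ≤ 2·1.
h=h₀': d/dx-closure on L₀ ⇒ L.
L = (-4 - 16·x + 16·x^2) + (-4 + 8·x)·Dx + (1 - 4·x + 4·x^2)·Dx^2  (order 2).
h: a_k = -12, -24, -72, -208, -520, -6224/5, -43568/15, …
ICs: h(0) = -12, h′(0) = -24.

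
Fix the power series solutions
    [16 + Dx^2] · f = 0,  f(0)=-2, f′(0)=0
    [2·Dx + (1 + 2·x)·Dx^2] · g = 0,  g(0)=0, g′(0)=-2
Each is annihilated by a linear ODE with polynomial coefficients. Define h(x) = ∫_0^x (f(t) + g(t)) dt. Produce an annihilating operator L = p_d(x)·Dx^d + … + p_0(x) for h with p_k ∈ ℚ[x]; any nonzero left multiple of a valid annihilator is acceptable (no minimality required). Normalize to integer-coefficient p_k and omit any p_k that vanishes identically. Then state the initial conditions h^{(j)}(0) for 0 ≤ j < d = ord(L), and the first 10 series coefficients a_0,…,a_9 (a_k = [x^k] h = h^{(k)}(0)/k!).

f: a_k = -2, 0, 16, 0, -64/3, 0, 512/45, 0, -1024/315, 0, …
g: a_k = 0, -2, 2, -8/3, 4, -32/5, 32/3, -128/7, 32, -512/9, …
L₀ := lclm(L_f,L_g); ord L₀ ≤ 2+2.
∫: right-multiply L₀ by Dx.
L = (160 + 256·x + 256·x^2)·Dx^2 + (48 + 224·x + 384·x^2 + 256·x^3)·Dx^3 + (10 + 16·x + 16·x^2)·Dx^4 + (3 + 14·x + 24·x^2 + 16·x^3)·Dx^5  (order 5).
h: a_k = 0, -2, -1, 6, -2/3, -52/15, -16/15, 992/315, -16/7, 9056/2835, …
ICs: h(0) = 0, h′(0) = -2, h′′(0) = -2, h′′′(0) = 36, h′′′′(0) = -16.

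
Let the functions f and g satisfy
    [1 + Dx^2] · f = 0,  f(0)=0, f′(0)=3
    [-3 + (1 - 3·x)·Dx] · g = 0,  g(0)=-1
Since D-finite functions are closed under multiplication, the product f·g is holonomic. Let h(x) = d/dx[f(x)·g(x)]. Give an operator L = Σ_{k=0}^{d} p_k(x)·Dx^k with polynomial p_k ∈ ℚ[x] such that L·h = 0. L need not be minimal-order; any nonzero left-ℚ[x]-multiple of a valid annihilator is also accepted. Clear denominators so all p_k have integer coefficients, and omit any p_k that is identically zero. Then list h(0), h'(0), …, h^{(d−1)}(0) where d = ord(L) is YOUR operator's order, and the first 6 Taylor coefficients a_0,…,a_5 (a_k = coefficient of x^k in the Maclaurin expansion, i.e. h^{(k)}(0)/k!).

L = (-17 - 6·x + 9·x^2) + (-6 + 18·x)·Dx + (1 - 6·x + 9·x^2)·Dx^2  (order 2).
h: a_k = -3, -18, -159/2, -318, -9541/8, -85869/20, …
ICs: h(0) = -3, h′(0) = -18.

f: a_k = 0, 3, 0, -1/2, 0, 1/40, …
g: a_k = -1, -3, -9, -27, -81, -243, …
Product ⇒ symmetric product L₀, ord ≤ 2.
h₀' ⇒ L via d/dx closure of L₀.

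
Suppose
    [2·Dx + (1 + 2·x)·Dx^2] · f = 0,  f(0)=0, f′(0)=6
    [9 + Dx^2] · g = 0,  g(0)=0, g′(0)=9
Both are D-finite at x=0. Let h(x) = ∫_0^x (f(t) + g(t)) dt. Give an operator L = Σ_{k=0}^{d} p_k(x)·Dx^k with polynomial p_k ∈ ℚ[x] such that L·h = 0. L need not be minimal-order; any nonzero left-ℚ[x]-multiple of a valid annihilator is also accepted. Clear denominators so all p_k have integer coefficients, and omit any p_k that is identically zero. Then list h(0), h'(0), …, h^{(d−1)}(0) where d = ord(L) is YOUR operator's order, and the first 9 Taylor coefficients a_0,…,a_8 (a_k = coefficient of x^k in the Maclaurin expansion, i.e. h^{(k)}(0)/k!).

L = (594 + 648·x + 648·x^2)·Dx^2 + (153 + 630·x + 972·x^2 + 648·x^3)·Dx^3 + (66 + 72·x + 72·x^2)·Dx^4 + (17 + 70·x + 108·x^2 + 72·x^3)·Dx^5  (order 5).
h: a_k = 0, 0, 15/2, -2, -11/8, -12/5, 337/80, -32/7, 29991/4480, …
ICs: h(0) = 0, h′(0) = 0, h′′(0) = 15, h′′′(0) = -12, h′′′′(0) = -33.

f: a_k = 0, 6, -6, 8, -12, 96/5, -32, 384/7, -96, …
g: a_k = 0, 9, 0, -27/2, 0, 243/40, 0, -729/560, 0, …
h₀=f+g: left-lcm gives L₀, ord ≤ 4.
h=∫h₀ ⇒ L = L₀·Dx.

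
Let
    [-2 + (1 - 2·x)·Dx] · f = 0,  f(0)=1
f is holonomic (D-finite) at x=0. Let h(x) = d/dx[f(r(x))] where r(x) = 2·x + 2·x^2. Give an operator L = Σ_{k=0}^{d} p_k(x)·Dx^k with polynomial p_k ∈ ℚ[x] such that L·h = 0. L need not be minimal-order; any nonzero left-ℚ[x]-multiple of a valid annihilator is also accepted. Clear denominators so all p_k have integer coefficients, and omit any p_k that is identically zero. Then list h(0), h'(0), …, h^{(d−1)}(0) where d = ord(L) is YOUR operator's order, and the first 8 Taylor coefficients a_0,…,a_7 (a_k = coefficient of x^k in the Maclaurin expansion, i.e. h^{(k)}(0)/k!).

f: a_k = 1, 2, 4, 8, 16, 32, 64, 128, …
L₀ from L_f via x↦r, Dx↦r'^{-1}Dx.
Derive L from L₀ (diff closure).
L = (10 + 24·x + 24·x^2) + (-1 + 2·x + 12·x^2 + 8·x^3)·Dx  (order 1).
h: a_k = 4, 40, 288, 1856, 11200, 64896, 365568, 2017280, …
ICs: h(0) = 4.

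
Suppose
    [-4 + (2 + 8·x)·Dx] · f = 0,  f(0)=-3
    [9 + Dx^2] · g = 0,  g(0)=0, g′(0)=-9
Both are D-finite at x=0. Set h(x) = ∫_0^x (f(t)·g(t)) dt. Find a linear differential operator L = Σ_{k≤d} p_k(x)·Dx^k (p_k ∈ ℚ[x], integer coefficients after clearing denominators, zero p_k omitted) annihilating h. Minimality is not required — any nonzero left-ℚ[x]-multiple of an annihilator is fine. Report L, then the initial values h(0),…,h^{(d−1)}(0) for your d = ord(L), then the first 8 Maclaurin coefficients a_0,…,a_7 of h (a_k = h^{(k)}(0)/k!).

L = (21 + 72·x + 144·x^2)·Dx + (-4 - 16·x)·Dx^2 + (1 + 8·x + 16·x^2)·Dx^3  (order 3).
h: a_k = 0, 0, 27/2, 18, -189/8, 27/5, -2277/80, 12609/140, …
ICs: h(0) = 0, h′(0) = 0, h′′(0) = 27.

f: a_k = -3, -6, 6, -12, 30, -84, 252, -792, …
g: a_k = 0, -9, 0, 27/2, 0, -243/40, 0, 729/560, …
Sym-product of L_f,L_g gives L₀ (≤ ord 2).
h=∫₀ˣh₀: take L = L₀·Dx.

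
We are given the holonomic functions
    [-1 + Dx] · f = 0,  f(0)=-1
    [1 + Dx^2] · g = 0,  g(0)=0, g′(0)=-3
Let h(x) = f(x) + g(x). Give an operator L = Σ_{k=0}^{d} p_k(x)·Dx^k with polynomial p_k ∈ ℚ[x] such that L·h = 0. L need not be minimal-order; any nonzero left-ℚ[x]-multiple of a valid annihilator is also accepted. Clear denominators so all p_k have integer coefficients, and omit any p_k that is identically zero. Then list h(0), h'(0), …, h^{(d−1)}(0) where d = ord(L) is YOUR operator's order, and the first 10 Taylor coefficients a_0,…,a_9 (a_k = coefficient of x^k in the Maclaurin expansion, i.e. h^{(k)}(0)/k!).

L = -1 + Dx - Dx^2 + Dx^3  (order 3).
h: a_k = -1, -4, -1/2, 1/3, -1/24, -1/30, -1/720, 1/2520, -1/40320, -1/90720, …
ICs: h(0) = -1, h′(0) = -4, h′′(0) = -1.

f: a_k = -1, -1, -1/2, -1/6, -1/24, -1/120, -1/720, -1/5040, -1/40320, -1/362880, …
g: a_k = 0, -3, 0, 1/2, 0, -1/40, 0, 1/1680, 0, -1/120960, …
Weyl lclm of L_f,L_g ⇒ L₀ (ord ≤ 3).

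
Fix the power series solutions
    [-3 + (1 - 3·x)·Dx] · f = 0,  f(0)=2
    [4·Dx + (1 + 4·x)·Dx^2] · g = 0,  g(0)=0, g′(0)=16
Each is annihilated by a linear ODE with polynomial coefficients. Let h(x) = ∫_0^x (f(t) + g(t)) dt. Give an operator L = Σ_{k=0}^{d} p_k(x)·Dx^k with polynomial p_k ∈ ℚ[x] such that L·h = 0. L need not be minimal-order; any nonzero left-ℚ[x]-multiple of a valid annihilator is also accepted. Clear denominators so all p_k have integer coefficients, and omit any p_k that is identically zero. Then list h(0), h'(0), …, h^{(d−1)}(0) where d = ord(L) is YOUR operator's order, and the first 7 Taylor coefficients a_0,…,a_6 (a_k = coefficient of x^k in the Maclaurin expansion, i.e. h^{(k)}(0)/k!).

L = (204 + 144·x)·Dx^2 + (11 + 312·x + 288·x^2)·Dx^3 + (-5 - 11·x + 54·x^2 + 72·x^3)·Dx^4  (order 4).
h: a_k = 0, 2, 11, -14/3, 209/6, -94/5, 3263/15, …
ICs: h(0) = 0, h′(0) = 2, h′′(0) = 22, h′′′(0) = -28.

f: a_k = 2, 6, 18, 54, 162, 486, 1458, …
g: a_k = 0, 16, -32, 256/3, -256, 4096/5, -8192/3, …
L₀ := lclm(L_f,L_g); ord L₀ ≤ 1+2.
∫: right-multiply L₀ by Dx.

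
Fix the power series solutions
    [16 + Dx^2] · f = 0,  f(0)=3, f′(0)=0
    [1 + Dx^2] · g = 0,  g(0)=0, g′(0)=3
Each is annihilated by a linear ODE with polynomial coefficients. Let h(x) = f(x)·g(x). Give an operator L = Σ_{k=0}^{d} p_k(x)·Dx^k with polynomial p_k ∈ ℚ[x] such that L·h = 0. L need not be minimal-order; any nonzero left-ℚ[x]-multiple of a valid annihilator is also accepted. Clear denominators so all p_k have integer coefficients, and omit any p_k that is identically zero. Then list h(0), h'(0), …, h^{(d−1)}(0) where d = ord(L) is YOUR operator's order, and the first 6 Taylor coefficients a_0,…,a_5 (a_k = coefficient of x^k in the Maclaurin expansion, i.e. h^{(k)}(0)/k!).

L = 225 + 34·Dx^2 + Dx^4  (order 4).
h: a_k = 0, 9, 0, -147/2, 0, 4323/40, …
ICs: h(0) = 0, h′(0) = 9, h′′(0) = 0, h′′′(0) = -441.

f: a_k = 3, 0, -24, 0, 32, 0, …
g: a_k = 0, 3, 0, -1/2, 0, 1/40, …
Sym-product of L_f,L_g gives L₀ (≤ ord 4).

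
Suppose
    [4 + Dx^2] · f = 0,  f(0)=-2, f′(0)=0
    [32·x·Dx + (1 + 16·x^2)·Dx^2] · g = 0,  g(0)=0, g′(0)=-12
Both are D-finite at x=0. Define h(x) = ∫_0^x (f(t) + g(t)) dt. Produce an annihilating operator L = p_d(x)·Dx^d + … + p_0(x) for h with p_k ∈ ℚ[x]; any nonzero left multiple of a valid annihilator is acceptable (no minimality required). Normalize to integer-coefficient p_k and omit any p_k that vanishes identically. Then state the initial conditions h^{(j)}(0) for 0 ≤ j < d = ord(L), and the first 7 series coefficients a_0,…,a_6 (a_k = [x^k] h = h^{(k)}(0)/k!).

f: a_k = -2, 0, 4, 0, -4/3, 0, 8/45, …
g: a_k = 0, -12, 0, 64, 0, -3072/5, 0, …
L₀ := lclm(L_f,L_g); ord L₀ ≤ 2+2.
h=∫₀ˣh₀: take L = L₀·Dx.
L = (-6016·x + 102400·x^3 + 32768·x^5)·Dx^2 + (-28 + 1216·x^2 + 27648·x^4 + 16384·x^6)·Dx^3 + (-1504·x + 25600·x^3 + 8192·x^5)·Dx^4 + (-7 + 304·x^2 + 6912·x^4 + 4096·x^6)·Dx^5  (order 5).
h: a_k = 0, -2, -6, 4/3, 16, -4/15, -512/5, …
ICs: h(0) = 0, h′(0) = -2, h′′(0) = -12, h′′′(0) = 8, h′′′′(0) = 384.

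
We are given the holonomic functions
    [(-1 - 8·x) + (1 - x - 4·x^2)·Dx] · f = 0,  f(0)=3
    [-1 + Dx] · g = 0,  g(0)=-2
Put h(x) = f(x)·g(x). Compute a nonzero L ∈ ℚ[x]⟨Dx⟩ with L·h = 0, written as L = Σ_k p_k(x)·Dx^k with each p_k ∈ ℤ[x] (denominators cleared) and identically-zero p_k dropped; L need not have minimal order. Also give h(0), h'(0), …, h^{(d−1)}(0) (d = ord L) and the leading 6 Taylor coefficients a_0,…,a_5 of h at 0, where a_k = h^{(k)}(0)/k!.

f: a_k = 3, 3, 15, 27, 87, 195, …
g: a_k = -2, -2, -1, -1/3, -1/12, -1/60, …
h₀=f·g: eliminate ⇒ L₀, order ≤ 1·1.
L = (2 + 7·x - 4·x^2) + (-1 + x + 4·x^2)·Dx  (order 1).
h: a_k = -6, -12, -39, -88, -977/4, -5963/10, …
ICs: h(0) = -6.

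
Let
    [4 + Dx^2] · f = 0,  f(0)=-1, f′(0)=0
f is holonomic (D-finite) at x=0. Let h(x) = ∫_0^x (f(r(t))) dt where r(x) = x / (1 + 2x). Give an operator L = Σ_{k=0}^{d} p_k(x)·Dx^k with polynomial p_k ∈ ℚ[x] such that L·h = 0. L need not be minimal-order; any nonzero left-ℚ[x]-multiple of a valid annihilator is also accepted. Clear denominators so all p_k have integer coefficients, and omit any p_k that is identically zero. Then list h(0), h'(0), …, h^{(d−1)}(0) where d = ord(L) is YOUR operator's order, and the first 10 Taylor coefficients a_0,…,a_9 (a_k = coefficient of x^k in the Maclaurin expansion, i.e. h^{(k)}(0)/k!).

L = 4·Dx + (4 + 24·x + 48·x^2 + 32·x^3)·Dx^2 + (1 + 8·x + 24·x^2 + 32·x^3 + 16·x^4)·Dx^3  (order 3).
h: a_k = 0, -1, 0, 2/3, -2, 14/3, -88/9, 6004/315, -174/5, 33398/567, …
ICs: h(0) = 0, h′(0) = -1, h′′(0) = 0.

f: a_k = -1, 0, 2, 0, -2/3, 0, 4/45, 0, -2/315, 0, …
f∘r: x↦r, Dx↦Dx/r' in L_f ⇒ L₀.
h=∫h₀ ⇒ L = L₀·Dx.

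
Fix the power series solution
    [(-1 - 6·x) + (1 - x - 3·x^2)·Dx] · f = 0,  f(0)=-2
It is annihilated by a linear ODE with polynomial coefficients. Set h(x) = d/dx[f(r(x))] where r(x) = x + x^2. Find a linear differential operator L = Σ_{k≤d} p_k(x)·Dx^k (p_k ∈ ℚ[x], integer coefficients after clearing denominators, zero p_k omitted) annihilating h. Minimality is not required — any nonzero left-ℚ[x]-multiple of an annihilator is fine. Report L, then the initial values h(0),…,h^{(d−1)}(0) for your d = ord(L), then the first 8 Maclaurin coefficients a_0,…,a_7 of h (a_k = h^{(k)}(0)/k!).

f: a_k = -2, -2, -8, -14, -38, -80, -194, -434, …
L₀ from L_f via x↦r, Dx↦r'^{-1}Dx.
Derive L from L₀ (diff closure).
L = (10 + 60·x + 168·x^2 + 396·x^3 + 648·x^4 + 540·x^5 + 180·x^6) + (-1 - 7·x - 6·x^2 + 44·x^3 + 135·x^4 + 180·x^5 + 126·x^6 + 36·x^7)·Dx  (order 1).
h: a_k = -2, -20, -90, -352, -1370, -5016, -17850, -62416, …
ICs: h(0) = -2.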